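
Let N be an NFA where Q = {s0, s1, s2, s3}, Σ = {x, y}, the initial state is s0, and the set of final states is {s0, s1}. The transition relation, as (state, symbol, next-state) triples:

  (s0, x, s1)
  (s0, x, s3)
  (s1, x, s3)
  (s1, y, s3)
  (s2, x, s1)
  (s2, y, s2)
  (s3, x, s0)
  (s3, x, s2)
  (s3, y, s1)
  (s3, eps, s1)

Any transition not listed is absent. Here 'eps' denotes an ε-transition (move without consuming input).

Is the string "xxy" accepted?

Start in {s0}.
Read 'x': {s0} → {s1, s3}.
Read 'x': {s1, s3} → {s0, s1, s2, s3}.
Read 'y': {s0, s1, s2, s3} → {s1, s2, s3}.
The final set {s1, s2, s3} contains the accepting state s1.

Yes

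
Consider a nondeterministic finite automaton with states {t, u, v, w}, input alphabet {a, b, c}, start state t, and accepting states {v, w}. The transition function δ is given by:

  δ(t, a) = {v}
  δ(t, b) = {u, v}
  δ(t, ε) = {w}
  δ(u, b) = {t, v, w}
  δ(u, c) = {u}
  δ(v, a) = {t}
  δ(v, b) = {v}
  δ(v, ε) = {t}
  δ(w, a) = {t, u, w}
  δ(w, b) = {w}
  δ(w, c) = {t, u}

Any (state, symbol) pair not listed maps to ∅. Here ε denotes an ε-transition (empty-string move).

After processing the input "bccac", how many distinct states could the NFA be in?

Start: ε-closure({t}) = {t, w}.
Read 'b': t→{u, v}, w→{w}; union {u, v, w}; ε-closure = {t, u, v, w}.
Read 'c': t→∅, u→{u}, v→∅, w→{t, u}; union {t, u}; ε-closure = {t, u, w}.
Read 'c': t→∅, u→{u}, w→{t, u}; union {t, u}; ε-closure = {t, u, w}.
Read 'a': t→{v}, u→∅, w→{t, u, w}; now {t, u, v, w}.
Read 'c': t→∅, u→{u}, v→∅, w→{t, u}; union {t, u}; ε-closure = {t, u, w}.
That set has 3 states.

3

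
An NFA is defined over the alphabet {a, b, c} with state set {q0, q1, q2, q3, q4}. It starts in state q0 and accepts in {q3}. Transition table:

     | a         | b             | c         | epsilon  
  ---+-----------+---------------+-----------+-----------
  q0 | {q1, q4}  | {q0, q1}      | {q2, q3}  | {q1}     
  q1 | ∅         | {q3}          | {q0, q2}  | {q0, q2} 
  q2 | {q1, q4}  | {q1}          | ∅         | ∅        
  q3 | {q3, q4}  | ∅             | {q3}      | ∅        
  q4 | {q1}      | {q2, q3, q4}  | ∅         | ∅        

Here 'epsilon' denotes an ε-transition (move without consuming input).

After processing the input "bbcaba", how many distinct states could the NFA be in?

Start: ε-closure({q0}) = {q0, q1, q2}.
Read 'b': q0→{q0, q1}, q1→{q3}, q2→{q1}; union {q0, q1, q3}; ε-closure = {q0, q1, q2, q3}.
Read 'b': q0→{q0, q1}, q1→{q3}, q2→{q1}, q3→∅; union {q0, q1, q3}; ε-closure = {q0, q1, q2, q3}.
Read 'c': q0→{q2, q3}, q1→{q0, q2}, q2→∅, q3→{q3}; union {q0, q2, q3}; ε-closure = {q0, q1, q2, q3}.
Read 'a': q0→{q1, q4}, q1→∅, q2→{q1, q4}, q3→{q3, q4}; union {q1, q3, q4}; ε-closure = {q0, q1, q2, q3, q4}.
Read 'b': q0→{q0, q1}, q1→{q3}, q2→{q1}, q3→∅, q4→{q2, q3, q4}; now {q0, q1, q2, q3, q4}.
Read 'a': q0→{q1, q4}, q1→∅, q2→{q1, q4}, q3→{q3, q4}, q4→{q1}; union {q1, q3, q4}; ε-closure = {q0, q1, q2, q3, q4}.
That set has 5 states.

5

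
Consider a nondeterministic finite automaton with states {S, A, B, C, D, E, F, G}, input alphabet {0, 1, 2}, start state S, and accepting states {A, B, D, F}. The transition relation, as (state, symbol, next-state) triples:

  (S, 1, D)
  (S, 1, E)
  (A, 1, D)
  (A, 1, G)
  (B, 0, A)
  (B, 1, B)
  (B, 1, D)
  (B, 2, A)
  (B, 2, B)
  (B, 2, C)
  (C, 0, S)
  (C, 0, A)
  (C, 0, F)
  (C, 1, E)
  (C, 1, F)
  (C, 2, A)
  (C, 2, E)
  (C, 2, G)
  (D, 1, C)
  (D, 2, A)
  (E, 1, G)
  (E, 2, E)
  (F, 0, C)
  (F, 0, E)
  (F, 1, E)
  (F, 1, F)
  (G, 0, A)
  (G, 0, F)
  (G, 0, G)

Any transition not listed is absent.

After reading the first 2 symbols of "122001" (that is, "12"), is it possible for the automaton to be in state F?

Start in {S}.
Read '1': {S} → {D, E}.
Read '2': {D, E} → {A, E}.
State F is not in {A, E}.

No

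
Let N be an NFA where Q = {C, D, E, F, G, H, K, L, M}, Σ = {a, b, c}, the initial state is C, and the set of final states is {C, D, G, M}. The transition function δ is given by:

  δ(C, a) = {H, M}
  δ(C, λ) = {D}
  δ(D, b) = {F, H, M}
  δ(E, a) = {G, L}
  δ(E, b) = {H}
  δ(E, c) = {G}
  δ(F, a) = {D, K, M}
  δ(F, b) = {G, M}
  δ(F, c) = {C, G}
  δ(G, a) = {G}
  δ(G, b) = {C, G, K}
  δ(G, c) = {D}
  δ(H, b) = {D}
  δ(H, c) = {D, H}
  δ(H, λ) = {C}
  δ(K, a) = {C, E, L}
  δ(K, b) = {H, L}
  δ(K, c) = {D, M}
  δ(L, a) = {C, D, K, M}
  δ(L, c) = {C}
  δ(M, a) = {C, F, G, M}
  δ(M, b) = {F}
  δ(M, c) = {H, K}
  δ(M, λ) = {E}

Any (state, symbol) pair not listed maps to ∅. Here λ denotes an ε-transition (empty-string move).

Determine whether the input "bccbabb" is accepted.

Yes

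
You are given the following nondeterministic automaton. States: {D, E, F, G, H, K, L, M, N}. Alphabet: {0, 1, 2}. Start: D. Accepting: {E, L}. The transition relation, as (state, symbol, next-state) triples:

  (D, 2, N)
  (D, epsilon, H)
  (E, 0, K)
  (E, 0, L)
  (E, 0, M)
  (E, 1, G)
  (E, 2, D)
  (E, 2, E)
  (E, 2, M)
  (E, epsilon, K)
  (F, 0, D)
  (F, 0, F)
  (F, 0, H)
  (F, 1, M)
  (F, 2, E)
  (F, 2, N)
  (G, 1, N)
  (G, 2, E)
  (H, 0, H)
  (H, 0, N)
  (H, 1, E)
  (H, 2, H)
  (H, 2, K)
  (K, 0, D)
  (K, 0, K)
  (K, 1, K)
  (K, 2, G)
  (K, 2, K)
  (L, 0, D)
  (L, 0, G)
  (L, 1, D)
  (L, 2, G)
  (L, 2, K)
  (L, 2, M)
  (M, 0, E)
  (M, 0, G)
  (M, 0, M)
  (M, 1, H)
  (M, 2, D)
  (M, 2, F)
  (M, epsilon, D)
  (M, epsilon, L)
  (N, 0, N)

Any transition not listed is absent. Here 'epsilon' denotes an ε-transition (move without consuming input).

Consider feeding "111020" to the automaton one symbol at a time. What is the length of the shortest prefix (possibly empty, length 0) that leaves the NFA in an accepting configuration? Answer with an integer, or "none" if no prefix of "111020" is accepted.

1

Start: ε-closure({D}) = {D, H}.
Read '1': D→∅, H→{E}; union {E}; ε-closure = {E, K}.
None of the earlier sets intersect F, but {E, K} does.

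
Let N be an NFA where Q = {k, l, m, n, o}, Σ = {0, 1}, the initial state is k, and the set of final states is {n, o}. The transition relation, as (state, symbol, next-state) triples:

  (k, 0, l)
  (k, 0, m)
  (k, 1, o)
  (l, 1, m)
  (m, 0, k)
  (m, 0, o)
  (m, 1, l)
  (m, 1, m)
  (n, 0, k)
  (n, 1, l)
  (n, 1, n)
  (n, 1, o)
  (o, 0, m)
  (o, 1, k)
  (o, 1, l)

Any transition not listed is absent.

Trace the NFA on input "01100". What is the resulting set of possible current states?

{l, m}

Start in {k}.
Read '0': k→{l, m}; now {l, m}.
Read '1': l→{m}, m→{l, m}; now {l, m}.
Read '1': l→{m}, m→{l, m}; now {l, m}.
Read '0': l→∅, m→{k, o}; now {k, o}.
Read '0': k→{l, m}, o→{m}; now {l, m}.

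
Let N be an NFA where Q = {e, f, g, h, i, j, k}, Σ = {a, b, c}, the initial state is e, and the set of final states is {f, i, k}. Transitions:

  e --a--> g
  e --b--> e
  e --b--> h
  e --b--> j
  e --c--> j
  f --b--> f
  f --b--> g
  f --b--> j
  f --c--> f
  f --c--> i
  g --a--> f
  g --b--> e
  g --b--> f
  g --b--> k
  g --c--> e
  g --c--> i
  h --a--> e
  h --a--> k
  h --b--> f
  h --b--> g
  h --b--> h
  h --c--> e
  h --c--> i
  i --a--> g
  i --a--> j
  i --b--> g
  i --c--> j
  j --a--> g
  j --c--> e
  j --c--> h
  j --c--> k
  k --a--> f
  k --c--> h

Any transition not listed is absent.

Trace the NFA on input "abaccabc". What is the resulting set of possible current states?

Start in {e}.
Read 'a': e→{g}; now {g}.
Read 'b': g→{e, f, k}; now {e, f, k}.
Read 'a': e→{g}, f→∅, k→{f}; now {f, g}.
Read 'c': f→{f, i}, g→{e, i}; now {e, f, i}.
Read 'c': e→{j}, f→{f, i}, i→{j}; now {f, i, j}.
Read 'a': f→∅, i→{g, j}, j→{g}; now {g, j}.
Read 'b': g→{e, f, k}, j→∅; now {e, f, k}.
Read 'c': e→{j}, f→{f, i}, k→{h}; now {f, h, i, j}.

{f, h, i, j}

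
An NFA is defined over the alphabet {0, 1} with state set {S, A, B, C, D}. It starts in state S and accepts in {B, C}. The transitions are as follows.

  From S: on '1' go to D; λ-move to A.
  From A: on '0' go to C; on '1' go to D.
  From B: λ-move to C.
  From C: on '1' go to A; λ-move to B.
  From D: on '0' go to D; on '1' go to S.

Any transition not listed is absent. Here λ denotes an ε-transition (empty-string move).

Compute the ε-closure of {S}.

Begin with {S}.
ε-move S → A; add A.

{S, A}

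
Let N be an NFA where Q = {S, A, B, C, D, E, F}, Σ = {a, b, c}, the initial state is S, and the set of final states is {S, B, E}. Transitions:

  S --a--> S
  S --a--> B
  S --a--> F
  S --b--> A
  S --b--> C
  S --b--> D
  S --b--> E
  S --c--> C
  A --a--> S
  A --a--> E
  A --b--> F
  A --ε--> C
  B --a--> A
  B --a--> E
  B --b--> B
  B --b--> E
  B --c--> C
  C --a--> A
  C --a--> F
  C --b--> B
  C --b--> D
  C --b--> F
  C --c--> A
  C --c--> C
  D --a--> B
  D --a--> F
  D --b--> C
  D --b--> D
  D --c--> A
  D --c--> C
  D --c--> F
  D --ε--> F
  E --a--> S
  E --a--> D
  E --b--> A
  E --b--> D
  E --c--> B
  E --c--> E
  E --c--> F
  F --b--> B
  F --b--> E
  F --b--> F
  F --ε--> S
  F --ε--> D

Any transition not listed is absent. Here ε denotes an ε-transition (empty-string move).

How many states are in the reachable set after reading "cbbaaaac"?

Start in {S}.
Read 'c': {S} → {C}.
Read 'b': {C} → {S, B, D, F}.
Read 'b': {S, B, D, F} → {S, A, B, C, D, E, F}.
Read 'a': {S, A, B, C, D, E, F} → {S, A, B, C, D, E, F}.
Read 'a': {S, A, B, C, D, E, F} → {S, A, B, C, D, E, F}.
Read 'a': {S, A, B, C, D, E, F} → {S, A, B, C, D, E, F}.
Read 'a': {S, A, B, C, D, E, F} → {S, A, B, C, D, E, F}.
Read 'c': {S, A, B, C, D, E, F} → {S, A, B, C, D, E, F}.
That set has 7 states.

7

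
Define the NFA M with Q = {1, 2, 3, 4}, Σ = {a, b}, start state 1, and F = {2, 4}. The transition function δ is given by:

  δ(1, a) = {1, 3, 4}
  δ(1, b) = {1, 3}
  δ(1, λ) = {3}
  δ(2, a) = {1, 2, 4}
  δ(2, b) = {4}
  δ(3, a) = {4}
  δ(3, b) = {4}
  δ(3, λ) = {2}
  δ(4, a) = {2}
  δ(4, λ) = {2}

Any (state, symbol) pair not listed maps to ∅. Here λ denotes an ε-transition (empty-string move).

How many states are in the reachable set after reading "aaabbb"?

Start: ε-closure({1}) = {1, 2, 3}.
Read 'a': {1, 2, 3} → {1, 2, 3, 4}.
Read 'a': {1, 2, 3, 4} → {1, 2, 3, 4}.
Read 'a': {1, 2, 3, 4} → {1, 2, 3, 4}.
Read 'b': {1, 2, 3, 4} → {1, 2, 3, 4}.
Read 'b': {1, 2, 3, 4} → {1, 2, 3, 4}.
Read 'b': {1, 2, 3, 4} → {1, 2, 3, 4}.
That set has 4 states.

4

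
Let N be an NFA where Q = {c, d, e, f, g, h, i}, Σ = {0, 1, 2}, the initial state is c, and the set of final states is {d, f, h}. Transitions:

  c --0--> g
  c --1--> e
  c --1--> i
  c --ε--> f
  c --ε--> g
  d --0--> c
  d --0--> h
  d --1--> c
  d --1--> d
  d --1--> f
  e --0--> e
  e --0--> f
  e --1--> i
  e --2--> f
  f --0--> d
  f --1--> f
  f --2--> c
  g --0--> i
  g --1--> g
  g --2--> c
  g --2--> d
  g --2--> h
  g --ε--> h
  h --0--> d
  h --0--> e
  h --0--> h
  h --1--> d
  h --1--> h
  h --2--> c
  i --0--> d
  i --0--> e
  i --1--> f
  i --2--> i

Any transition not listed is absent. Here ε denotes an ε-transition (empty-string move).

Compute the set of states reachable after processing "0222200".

Start: ε-closure({c}) = {c, f, g, h}.
Read '0': {c, f, g, h} → {d, e, g, h, i}.
Read '2': {d, e, g, h, i} → {c, d, f, g, h, i}.
Read '2': {c, d, f, g, h, i} → {c, d, f, g, h, i}.
Read '2': {c, d, f, g, h, i} → {c, d, f, g, h, i}.
Read '2': {c, d, f, g, h, i} → {c, d, f, g, h, i}.
Read '0': {c, d, f, g, h, i} → {c, d, e, f, g, h, i}.
Read '0': {c, d, e, f, g, h, i} → {c, d, e, f, g, h, i}.

{c, d, e, f, g, h, i}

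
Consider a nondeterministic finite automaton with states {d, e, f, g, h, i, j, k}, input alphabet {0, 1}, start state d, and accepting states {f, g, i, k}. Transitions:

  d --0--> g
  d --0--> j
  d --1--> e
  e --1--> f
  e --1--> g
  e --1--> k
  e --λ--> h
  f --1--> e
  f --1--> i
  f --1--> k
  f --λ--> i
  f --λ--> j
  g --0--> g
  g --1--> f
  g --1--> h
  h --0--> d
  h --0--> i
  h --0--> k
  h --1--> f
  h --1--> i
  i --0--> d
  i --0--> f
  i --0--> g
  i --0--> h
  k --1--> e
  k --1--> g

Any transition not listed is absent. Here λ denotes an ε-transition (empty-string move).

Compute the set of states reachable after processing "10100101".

Start in {d}.
Read '1': d→{e}; union {e}; ε-closure = {e, h}.
Read '0': e→∅, h→{d, i, k}; now {d, i, k}.
Read '1': d→{e}, i→∅, k→{e, g}; union {e, g}; ε-closure = {e, g, h}.
Read '0': e→∅, g→{g}, h→{d, i, k}; now {d, g, i, k}.
Read '0': d→{g, j}, g→{g}, i→{d, f, g, h}, k→∅; union {d, f, g, h, j}; ε-closure = {d, f, g, h, i, j}.
Read '1': d→{e}, f→{e, i, k}, g→{f, h}, h→{f, i}, i→∅, j→∅; union {e, f, h, i, k}; ε-closure = {e, f, h, i, j, k}.
Read '0': e→∅, f→∅, h→{d, i, k}, i→{d, f, g, h}, j→∅, k→∅; union {d, f, g, h, i, k}; ε-closure = {d, f, g, h, i, j, k}.
Read '1': d→{e}, f→{e, i, k}, g→{f, h}, h→{f, i}, i→∅, j→∅, k→{e, g}; union {e, f, g, h, i, k}; ε-closure = {e, f, g, h, i, j, k}.

{e, f, g, h, i, j, k}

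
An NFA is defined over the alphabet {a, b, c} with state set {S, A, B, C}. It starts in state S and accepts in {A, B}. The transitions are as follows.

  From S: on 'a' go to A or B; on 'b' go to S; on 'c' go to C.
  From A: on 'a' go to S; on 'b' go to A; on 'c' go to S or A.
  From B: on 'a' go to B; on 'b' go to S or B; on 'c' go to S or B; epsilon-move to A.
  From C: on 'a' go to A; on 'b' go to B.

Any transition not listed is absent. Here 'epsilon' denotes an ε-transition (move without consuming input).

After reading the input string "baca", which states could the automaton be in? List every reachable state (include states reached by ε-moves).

Start in {S}.
Read 'b': S→{S}; now {S}.
Read 'a': S→{A, B}; now {A, B}.
Read 'c': A→{S, A}, B→{S, B}; now {S, A, B}.
Read 'a': S→{A, B}, A→{S}, B→{B}; now {S, A, B}.

{S, A, B}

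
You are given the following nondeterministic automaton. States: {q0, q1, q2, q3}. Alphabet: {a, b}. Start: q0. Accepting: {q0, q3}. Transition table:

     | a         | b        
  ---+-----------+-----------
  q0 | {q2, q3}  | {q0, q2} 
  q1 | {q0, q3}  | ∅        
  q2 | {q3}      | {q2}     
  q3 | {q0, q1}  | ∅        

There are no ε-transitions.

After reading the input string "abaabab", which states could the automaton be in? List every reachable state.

{q2}

Start in {q0}.
Read 'a': {q0} → {q2, q3}.
Read 'b': {q2, q3} → {q2}.
Read 'a': {q2} → {q3}.
Read 'a': {q3} → {q0, q1}.
Read 'b': {q0, q1} → {q0, q2}.
Read 'a': {q0, q2} → {q2, q3}.
Read 'b': {q2, q3} → {q2}.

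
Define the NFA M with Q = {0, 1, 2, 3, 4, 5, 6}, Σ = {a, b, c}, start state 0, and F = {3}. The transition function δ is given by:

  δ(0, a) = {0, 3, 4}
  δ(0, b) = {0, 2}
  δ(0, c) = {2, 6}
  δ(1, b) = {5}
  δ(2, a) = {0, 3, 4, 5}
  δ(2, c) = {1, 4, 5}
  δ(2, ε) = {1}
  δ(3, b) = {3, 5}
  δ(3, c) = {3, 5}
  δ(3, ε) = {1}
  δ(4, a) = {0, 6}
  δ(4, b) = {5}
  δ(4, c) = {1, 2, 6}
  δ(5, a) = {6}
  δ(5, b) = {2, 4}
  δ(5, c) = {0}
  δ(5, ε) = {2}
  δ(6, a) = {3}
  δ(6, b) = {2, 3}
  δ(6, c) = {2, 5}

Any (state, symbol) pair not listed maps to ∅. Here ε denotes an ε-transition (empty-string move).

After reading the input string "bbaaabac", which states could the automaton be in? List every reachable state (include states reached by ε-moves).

Start in {0}.
Read 'b': {0} → {0, 1, 2}.
Read 'b': {0, 1, 2} → {0, 1, 2, 5}.
Read 'a': {0, 1, 2, 5} → {0, 1, 2, 3, 4, 5, 6}.
Read 'a': {0, 1, 2, 3, 4, 5, 6} → {0, 1, 2, 3, 4, 5, 6}.
Read 'a': {0, 1, 2, 3, 4, 5, 6} → {0, 1, 2, 3, 4, 5, 6}.
Read 'b': {0, 1, 2, 3, 4, 5, 6} → {0, 1, 2, 3, 4, 5}.
Read 'a': {0, 1, 2, 3, 4, 5} → {0, 1, 2, 3, 4, 5, 6}.
Read 'c': {0, 1, 2, 3, 4, 5, 6} → {0, 1, 2, 3, 4, 5, 6}.

{0, 1, 2, 3, 4, 5, 6}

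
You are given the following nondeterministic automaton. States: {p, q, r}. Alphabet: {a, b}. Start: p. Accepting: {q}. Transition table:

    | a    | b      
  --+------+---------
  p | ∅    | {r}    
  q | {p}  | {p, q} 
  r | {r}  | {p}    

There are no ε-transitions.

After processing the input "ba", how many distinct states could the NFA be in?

1

Start in {p}.
Read 'b': p→{r}; now {r}.
Read 'a': r→{r}; now {r}.
That set has 1 state.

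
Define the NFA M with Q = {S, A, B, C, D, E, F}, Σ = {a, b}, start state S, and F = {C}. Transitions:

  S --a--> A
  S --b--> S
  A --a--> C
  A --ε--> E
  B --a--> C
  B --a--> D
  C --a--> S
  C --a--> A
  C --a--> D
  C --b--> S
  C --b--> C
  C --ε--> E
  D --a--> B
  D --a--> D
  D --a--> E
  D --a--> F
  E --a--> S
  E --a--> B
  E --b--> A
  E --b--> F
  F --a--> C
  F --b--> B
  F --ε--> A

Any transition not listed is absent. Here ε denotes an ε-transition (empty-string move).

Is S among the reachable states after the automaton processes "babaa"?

Start in {S}.
Read 'b': S→{S}; now {S}.
Read 'a': S→{A}; union {A}; ε-closure = {A, E}.
Read 'b': A→∅, E→{A, F}; union {A, F}; ε-closure = {A, E, F}.
Read 'a': A→{C}, E→{S, B}, F→{C}; union {S, B, C}; ε-closure = {S, B, C, E}.
Read 'a': S→{A}, B→{C, D}, C→{S, A, D}, E→{S, B}; union {S, A, B, C, D}; ε-closure = {S, A, B, C, D, E}.
State S is in {S, A, B, C, D, E}.

Yes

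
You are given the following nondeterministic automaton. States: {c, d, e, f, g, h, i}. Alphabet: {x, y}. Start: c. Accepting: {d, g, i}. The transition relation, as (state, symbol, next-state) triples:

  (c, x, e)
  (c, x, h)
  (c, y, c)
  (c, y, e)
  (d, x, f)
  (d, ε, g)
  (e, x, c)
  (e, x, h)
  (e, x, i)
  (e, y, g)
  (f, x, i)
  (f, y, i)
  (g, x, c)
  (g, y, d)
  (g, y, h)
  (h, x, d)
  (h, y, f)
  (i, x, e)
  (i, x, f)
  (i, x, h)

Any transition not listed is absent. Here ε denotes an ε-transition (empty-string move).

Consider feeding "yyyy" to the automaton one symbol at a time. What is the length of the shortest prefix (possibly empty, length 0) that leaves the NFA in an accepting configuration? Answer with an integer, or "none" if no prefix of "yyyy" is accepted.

2

Start in {c}.
Read 'y': {c} → {c, e}.
Read 'y': {c, e} → {c, e, g}.
None of the earlier sets intersect F, but {c, e, g} does.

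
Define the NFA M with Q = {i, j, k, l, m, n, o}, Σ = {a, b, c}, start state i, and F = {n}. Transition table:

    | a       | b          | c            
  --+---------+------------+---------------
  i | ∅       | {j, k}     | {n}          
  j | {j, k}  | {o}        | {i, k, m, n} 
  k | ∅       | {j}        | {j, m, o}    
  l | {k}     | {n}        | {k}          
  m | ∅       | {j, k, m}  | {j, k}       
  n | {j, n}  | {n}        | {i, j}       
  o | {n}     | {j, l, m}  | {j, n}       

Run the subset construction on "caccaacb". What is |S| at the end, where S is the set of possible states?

Start in {i}.
Read 'c': i→{n}; now {n}.
Read 'a': n→{j, n}; now {j, n}.
Read 'c': j→{i, k, m, n}, n→{i, j}; now {i, j, k, m, n}.
Read 'c': i→{n}, j→{i, k, m, n}, k→{j, m, o}, m→{j, k}, n→{i, j}; now {i, j, k, m, n, o}.
Read 'a': i→∅, j→{j, k}, k→∅, m→∅, n→{j, n}, o→{n}; now {j, k, n}.
Read 'a': j→{j, k}, k→∅, n→{j, n}; now {j, k, n}.
Read 'c': j→{i, k, m, n}, k→{j, m, o}, n→{i, j}; now {i, j, k, m, n, o}.
Read 'b': i→{j, k}, j→{o}, k→{j}, m→{j, k, m}, n→{n}, o→{j, l, m}; now {j, k, l, m, n, o}.
That set has 6 states.

6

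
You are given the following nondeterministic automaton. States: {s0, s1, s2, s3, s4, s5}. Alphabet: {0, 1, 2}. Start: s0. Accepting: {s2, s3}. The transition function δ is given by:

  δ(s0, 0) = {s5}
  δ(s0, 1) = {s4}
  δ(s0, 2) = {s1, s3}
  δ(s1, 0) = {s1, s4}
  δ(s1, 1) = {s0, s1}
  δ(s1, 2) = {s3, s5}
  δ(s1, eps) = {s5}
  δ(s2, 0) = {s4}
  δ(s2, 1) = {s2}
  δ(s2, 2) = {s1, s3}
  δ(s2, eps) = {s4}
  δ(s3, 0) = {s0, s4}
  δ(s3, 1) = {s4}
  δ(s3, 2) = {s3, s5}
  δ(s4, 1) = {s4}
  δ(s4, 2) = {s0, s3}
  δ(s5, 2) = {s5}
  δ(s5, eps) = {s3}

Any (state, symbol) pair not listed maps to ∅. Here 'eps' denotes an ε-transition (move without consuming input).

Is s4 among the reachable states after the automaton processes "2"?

Start in {s0}.
Read '2': {s0} → {s1, s3, s5}.
State s4 is not in {s1, s3, s5}.

No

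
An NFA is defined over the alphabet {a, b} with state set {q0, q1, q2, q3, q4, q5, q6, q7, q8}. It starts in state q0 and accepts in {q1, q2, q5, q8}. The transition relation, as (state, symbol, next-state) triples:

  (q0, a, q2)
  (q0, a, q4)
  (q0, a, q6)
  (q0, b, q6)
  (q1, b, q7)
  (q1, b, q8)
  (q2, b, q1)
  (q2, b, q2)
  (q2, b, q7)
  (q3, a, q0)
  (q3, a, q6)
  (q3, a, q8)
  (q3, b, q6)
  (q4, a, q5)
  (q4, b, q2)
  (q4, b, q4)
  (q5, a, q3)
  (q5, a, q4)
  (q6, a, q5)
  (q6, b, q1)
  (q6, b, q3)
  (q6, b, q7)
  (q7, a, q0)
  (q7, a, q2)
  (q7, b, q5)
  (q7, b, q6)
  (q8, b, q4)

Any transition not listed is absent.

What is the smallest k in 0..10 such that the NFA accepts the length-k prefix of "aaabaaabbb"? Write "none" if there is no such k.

1

Start in {q0}.
Read 'a': {q0} → {q2, q4, q6}.
None of the earlier sets intersect F, but {q2, q4, q6} does.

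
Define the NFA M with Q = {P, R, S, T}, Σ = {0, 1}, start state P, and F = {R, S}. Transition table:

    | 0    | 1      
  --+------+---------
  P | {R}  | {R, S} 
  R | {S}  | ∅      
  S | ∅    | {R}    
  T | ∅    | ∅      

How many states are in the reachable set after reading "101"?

1

Start in {P}.
Read '1': P→{R, S}; now {R, S}.
Read '0': R→{S}, S→∅; now {S}.
Read '1': S→{R}; now {R}.
That set has 1 state.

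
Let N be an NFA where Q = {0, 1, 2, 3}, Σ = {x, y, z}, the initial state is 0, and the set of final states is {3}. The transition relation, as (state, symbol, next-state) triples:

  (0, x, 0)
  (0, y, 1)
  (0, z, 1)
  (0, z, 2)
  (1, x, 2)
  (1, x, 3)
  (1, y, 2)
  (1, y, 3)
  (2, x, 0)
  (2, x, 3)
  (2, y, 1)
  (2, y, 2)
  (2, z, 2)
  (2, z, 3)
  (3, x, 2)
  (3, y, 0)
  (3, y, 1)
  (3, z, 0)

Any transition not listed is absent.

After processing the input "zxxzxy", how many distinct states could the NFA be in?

3

Start in {0}.
Read 'z': {0} → {1, 2}.
Read 'x': {1, 2} → {0, 2, 3}.
Read 'x': {0, 2, 3} → {0, 2, 3}.
Read 'z': {0, 2, 3} → {0, 1, 2, 3}.
Read 'x': {0, 1, 2, 3} → {0, 2, 3}.
Read 'y': {0, 2, 3} → {0, 1, 2}.
That set has 3 states.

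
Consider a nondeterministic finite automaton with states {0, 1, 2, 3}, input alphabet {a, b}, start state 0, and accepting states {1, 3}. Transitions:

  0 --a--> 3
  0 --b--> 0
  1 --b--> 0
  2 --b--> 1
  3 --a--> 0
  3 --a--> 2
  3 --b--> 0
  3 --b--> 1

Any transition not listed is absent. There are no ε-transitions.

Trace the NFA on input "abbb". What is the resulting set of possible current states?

Start in {0}.
Read 'a': 0→{3}; now {3}.
Read 'b': 3→{0, 1}; now {0, 1}.
Read 'b': 0→{0}, 1→{0}; now {0}.
Read 'b': 0→{0}; now {0}.

{0}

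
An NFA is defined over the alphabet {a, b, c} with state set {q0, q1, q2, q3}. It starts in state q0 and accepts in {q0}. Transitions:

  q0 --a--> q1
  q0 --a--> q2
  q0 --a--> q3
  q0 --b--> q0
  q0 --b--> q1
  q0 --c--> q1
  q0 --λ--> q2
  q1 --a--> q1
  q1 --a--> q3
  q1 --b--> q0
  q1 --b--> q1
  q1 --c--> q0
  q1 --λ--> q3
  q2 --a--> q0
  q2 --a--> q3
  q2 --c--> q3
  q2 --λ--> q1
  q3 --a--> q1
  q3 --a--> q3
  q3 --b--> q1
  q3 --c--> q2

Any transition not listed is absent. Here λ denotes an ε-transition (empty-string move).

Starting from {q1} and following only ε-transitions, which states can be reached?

Begin with {q1}.
ε-move q1 → q3; add q3.

{q1, q3}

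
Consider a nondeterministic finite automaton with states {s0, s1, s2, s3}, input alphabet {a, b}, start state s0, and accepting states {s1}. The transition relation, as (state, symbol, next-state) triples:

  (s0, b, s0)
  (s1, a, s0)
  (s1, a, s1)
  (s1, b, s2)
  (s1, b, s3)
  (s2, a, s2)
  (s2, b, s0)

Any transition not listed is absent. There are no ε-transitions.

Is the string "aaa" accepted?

No

Start in {s0}.
Read 'a': s0→∅; now ∅.
The set is empty and remains empty for the remaining 2 symbols.
The final set ∅ contains no accepting state.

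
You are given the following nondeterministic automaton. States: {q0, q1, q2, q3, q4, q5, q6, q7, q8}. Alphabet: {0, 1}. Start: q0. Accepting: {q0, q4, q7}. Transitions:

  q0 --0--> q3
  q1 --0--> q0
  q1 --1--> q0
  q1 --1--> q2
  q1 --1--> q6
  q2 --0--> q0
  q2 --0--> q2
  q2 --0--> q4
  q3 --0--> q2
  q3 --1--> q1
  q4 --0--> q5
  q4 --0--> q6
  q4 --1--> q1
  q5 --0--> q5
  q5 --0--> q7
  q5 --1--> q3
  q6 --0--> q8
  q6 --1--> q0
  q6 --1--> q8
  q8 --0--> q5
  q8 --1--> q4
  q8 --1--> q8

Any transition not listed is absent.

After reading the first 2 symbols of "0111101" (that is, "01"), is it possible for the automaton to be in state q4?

No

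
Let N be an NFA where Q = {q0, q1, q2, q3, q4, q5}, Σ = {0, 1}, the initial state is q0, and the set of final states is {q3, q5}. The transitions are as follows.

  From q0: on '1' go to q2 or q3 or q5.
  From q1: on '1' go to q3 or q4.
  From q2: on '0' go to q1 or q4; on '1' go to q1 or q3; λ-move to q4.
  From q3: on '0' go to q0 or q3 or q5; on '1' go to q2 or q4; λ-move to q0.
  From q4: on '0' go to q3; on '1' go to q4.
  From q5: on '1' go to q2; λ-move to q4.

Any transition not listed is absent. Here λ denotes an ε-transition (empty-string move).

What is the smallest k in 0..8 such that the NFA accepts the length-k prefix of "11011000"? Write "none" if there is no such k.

Start in {q0}.
Read '1': q0→{q2, q3, q5}; union {q2, q3, q5}; ε-closure = {q0, q2, q3, q4, q5}.
None of the earlier sets intersect F, but {q0, q2, q3, q4, q5} does.

1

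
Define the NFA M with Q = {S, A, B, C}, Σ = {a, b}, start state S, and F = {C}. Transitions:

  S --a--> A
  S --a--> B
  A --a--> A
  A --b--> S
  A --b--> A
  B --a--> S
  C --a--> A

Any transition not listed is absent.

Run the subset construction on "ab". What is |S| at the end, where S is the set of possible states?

2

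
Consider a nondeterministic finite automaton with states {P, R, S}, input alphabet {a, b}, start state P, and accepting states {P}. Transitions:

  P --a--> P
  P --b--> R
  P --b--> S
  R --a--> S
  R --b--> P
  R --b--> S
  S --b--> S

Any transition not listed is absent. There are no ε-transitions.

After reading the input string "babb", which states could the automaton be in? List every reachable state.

Start in {P}.
Read 'b': P→{R, S}; now {R, S}.
Read 'a': R→{S}, S→∅; now {S}.
Read 'b': S→{S}; now {S}.
Read 'b': S→{S}; now {S}.

{S}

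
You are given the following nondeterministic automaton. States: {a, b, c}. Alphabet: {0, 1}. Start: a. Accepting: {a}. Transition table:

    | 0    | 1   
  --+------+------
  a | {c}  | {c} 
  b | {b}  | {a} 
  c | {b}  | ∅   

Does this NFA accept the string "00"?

No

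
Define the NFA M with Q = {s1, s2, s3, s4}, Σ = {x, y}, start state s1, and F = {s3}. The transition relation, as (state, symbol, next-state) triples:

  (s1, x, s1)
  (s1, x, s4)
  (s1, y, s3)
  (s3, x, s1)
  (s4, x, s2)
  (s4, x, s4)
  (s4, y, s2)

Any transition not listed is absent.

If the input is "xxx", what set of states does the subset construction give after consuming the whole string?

{s1, s2, s4}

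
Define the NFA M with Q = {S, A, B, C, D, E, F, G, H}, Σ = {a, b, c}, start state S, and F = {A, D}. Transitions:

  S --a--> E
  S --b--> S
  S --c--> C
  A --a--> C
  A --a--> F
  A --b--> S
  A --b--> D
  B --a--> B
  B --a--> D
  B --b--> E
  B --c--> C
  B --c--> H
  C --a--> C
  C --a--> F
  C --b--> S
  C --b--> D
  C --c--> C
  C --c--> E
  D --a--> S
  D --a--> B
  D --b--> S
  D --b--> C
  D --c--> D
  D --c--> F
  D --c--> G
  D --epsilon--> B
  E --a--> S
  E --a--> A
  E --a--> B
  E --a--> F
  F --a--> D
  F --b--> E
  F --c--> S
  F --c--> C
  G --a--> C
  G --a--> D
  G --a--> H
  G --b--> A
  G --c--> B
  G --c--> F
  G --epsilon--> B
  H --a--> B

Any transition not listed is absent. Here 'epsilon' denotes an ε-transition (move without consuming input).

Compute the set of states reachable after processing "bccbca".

Start in {S}.
Read 'b': {S} → {S}.
Read 'c': {S} → {C}.
Read 'c': {C} → {C, E}.
Read 'b': {C, E} → {S, B, D}.
Read 'c': {S, B, D} → {B, C, D, F, G, H}.
Read 'a': {B, C, D, F, G, H} → {S, B, C, D, F, H}.

{S, B, C, D, F, H}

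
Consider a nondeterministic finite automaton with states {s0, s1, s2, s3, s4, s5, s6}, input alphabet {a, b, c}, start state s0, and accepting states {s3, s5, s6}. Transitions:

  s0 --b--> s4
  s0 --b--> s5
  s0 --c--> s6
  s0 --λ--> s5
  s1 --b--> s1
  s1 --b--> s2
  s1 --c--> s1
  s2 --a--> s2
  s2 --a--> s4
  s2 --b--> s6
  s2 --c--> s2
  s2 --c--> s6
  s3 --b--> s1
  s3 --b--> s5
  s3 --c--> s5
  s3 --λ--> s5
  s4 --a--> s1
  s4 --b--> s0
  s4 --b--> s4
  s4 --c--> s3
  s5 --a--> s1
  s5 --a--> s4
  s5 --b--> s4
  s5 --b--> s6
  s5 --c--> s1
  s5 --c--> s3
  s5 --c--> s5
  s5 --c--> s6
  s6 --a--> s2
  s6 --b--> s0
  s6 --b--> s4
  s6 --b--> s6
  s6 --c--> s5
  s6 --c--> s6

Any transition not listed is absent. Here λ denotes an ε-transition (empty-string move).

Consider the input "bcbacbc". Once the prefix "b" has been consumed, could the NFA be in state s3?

No

Start: ε-closure({s0}) = {s0, s5}.
Read 'b': {s0, s5} → {s4, s5, s6}.
State s3 is not in {s4, s5, s6}.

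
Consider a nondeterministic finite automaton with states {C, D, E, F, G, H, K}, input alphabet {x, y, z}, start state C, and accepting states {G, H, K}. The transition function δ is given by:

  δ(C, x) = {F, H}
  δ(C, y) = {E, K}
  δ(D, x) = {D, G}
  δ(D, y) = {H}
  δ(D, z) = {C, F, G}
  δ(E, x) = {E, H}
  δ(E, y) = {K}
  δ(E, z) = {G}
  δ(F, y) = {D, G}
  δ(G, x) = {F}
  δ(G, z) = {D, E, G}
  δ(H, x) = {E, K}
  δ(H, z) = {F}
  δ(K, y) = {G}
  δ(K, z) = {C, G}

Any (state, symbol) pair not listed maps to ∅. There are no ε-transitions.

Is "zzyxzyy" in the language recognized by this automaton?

No

Start in {C}.
Read 'z': C→∅; now ∅.
The set is empty and remains empty for the remaining 6 symbols.
The final set ∅ contains no accepting state.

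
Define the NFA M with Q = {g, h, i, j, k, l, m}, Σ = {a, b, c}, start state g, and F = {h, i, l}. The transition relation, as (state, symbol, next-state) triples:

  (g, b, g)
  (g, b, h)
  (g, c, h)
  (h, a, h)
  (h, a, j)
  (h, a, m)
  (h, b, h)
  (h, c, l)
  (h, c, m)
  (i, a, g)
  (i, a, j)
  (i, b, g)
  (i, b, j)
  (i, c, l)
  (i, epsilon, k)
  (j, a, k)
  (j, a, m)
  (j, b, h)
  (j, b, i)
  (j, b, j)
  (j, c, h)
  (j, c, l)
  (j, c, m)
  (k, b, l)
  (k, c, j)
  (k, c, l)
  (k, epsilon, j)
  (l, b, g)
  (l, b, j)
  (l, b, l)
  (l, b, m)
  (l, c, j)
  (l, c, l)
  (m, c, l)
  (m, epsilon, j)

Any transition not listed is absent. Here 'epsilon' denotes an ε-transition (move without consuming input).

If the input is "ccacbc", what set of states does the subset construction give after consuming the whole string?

Start in {g}.
Read 'c': g→{h}; now {h}.
Read 'c': h→{l, m}; union {l, m}; ε-closure = {j, l, m}.
Read 'a': j→{k, m}, l→∅, m→∅; union {k, m}; ε-closure = {j, k, m}.
Read 'c': j→{h, l, m}, k→{j, l}, m→{l}; now {h, j, l, m}.
Read 'b': h→{h}, j→{h, i, j}, l→{g, j, l, m}, m→∅; union {g, h, i, j, l, m}; ε-closure = {g, h, i, j, k, l, m}.
Read 'c': g→{h}, h→{l, m}, i→{l}, j→{h, l, m}, k→{j, l}, l→{j, l}, m→{l}; now {h, j, l, m}.

{h, j, l, m}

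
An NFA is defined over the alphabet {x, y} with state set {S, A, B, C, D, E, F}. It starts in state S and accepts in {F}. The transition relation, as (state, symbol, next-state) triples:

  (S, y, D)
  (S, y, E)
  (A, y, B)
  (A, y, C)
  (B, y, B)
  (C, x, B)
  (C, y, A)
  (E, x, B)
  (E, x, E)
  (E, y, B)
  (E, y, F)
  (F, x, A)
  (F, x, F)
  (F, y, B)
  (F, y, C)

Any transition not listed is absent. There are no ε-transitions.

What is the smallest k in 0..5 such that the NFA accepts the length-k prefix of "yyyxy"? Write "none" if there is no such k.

2

Start in {S}.
Read 'y': {S} → {D, E}.
Read 'y': {D, E} → {B, F}.
None of the earlier sets intersect F, but {B, F} does.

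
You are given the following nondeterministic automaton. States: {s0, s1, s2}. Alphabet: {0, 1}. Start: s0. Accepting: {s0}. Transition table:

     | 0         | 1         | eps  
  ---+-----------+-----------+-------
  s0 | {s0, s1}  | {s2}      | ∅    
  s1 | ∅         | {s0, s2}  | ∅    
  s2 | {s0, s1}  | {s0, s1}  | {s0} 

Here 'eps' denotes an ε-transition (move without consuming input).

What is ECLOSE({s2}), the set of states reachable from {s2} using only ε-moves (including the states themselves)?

{s0, s2}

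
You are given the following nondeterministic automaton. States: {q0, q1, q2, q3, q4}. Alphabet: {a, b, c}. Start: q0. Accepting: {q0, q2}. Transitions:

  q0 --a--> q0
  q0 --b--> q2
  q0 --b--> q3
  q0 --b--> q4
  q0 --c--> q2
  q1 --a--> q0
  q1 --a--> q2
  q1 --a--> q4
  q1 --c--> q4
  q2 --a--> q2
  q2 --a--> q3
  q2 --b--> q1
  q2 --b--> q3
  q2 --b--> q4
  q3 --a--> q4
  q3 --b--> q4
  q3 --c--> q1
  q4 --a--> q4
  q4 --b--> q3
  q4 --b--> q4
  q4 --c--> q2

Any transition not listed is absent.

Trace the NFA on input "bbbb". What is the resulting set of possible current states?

{q3, q4}

Start in {q0}.
Read 'b': q0→{q2, q3, q4}; now {q2, q3, q4}.
Read 'b': q2→{q1, q3, q4}, q3→{q4}, q4→{q3, q4}; now {q1, q3, q4}.
Read 'b': q1→∅, q3→{q4}, q4→{q3, q4}; now {q3, q4}.
Read 'b': q3→{q4}, q4→{q3, q4}; now {q3, q4}.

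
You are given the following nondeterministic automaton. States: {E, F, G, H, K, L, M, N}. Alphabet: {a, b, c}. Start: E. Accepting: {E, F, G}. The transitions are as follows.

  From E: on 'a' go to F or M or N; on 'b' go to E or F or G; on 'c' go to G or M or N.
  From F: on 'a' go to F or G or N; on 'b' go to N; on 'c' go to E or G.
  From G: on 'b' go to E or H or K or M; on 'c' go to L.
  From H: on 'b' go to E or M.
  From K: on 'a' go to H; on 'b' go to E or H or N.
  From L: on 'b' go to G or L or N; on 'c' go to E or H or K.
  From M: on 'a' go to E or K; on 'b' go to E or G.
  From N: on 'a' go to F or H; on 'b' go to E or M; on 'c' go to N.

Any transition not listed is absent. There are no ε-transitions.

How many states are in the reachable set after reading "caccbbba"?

Start in {E}.
Read 'c': E→{G, M, N}; now {G, M, N}.
Read 'a': G→∅, M→{E, K}, N→{F, H}; now {E, F, H, K}.
Read 'c': E→{G, M, N}, F→{E, G}, H→∅, K→∅; now {E, G, M, N}.
Read 'c': E→{G, M, N}, G→{L}, M→∅, N→{N}; now {G, L, M, N}.
Read 'b': G→{E, H, K, M}, L→{G, L, N}, M→{E, G}, N→{E, M}; now {E, G, H, K, L, M, N}.
Read 'b': E→{E, F, G}, G→{E, H, K, M}, H→{E, M}, K→{E, H, N}, L→{G, L, N}, M→{E, G}, N→{E, M}; now {E, F, G, H, K, L, M, N}.
Read 'b': E→{E, F, G}, F→{N}, G→{E, H, K, M}, H→{E, M}, K→{E, H, N}, L→{G, L, N}, M→{E, G}, N→{E, M}; now {E, F, G, H, K, L, M, N}.
Read 'a': E→{F, M, N}, F→{F, G, N}, G→∅, H→∅, K→{H}, L→∅, M→{E, K}, N→{F, H}; now {E, F, G, H, K, M, N}.
That set has 7 states.

7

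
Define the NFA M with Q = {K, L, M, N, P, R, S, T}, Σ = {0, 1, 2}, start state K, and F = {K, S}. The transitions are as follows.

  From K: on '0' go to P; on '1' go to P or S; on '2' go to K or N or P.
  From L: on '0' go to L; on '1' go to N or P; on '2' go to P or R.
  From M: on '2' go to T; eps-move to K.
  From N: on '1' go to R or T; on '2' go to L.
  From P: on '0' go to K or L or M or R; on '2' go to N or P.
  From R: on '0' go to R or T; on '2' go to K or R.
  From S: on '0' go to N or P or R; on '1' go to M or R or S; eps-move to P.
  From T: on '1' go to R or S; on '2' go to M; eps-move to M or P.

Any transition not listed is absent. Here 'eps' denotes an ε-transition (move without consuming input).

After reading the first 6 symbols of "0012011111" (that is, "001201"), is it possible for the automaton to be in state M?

Start in {K}.
Read '0': K→{P}; now {P}.
Read '0': P→{K, L, M, R}; now {K, L, M, R}.
Read '1': K→{P, S}, L→{N, P}, M→∅, R→∅; now {N, P, S}.
Read '2': N→{L}, P→{N, P}, S→∅; now {L, N, P}.
Read '0': L→{L}, N→∅, P→{K, L, M, R}; now {K, L, M, R}.
Read '1': K→{P, S}, L→{N, P}, M→∅, R→∅; now {N, P, S}.
State M is not in {N, P, S}.

No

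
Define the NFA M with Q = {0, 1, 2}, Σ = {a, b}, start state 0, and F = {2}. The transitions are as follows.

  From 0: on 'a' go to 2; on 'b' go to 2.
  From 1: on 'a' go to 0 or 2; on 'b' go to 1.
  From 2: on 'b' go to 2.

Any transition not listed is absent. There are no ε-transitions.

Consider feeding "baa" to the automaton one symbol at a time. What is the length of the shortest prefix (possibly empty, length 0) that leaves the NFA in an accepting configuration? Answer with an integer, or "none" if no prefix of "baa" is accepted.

1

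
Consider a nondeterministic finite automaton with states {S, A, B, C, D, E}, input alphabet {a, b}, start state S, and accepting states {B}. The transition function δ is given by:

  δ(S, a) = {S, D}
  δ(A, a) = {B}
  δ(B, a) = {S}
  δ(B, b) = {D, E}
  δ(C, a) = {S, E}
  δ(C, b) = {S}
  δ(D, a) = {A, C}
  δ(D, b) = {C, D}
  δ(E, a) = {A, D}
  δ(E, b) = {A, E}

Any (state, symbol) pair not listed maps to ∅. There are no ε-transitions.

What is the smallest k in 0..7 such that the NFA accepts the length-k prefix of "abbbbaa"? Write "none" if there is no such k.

Start in {S}.
Read 'a': S→{S, D}; now {S, D}.
Read 'b': S→∅, D→{C, D}; now {C, D}.
Read 'b': C→{S}, D→{C, D}; now {S, C, D}.
Read 'b': S→∅, C→{S}, D→{C, D}; now {S, C, D}.
Read 'b': S→∅, C→{S}, D→{C, D}; now {S, C, D}.
Read 'a': S→{S, D}, C→{S, E}, D→{A, C}; now {S, A, C, D, E}.
Read 'a': S→{S, D}, A→{B}, C→{S, E}, D→{A, C}, E→{A, D}; now {S, A, B, C, D, E}.
None of the earlier sets intersect F, but {S, A, B, C, D, E} does.

7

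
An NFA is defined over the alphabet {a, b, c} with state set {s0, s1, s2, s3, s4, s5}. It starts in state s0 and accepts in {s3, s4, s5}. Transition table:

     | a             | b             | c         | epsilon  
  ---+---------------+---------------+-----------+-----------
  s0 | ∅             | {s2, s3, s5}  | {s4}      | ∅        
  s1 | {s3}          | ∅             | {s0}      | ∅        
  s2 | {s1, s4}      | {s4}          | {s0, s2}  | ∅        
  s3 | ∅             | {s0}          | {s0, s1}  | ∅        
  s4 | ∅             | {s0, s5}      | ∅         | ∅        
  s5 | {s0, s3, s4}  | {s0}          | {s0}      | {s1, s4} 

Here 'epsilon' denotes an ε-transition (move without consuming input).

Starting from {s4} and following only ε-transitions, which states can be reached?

Begin with {s4}.
No ε-moves leave this set, so the closure equals the set itself.

{s4}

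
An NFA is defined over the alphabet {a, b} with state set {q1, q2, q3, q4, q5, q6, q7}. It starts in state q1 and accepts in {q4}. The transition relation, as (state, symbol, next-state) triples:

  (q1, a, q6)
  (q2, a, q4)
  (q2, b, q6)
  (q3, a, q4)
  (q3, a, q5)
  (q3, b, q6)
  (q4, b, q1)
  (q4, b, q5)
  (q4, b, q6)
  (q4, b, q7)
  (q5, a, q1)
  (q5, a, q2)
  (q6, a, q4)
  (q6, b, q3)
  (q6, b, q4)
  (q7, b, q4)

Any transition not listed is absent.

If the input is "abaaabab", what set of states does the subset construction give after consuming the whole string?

{q1, q3, q4, q5, q6, q7}

Start in {q1}.
Read 'a': {q1} → {q6}.
Read 'b': {q6} → {q3, q4}.
Read 'a': {q3, q4} → {q4, q5}.
Read 'a': {q4, q5} → {q1, q2}.
Read 'a': {q1, q2} → {q4, q6}.
Read 'b': {q4, q6} → {q1, q3, q4, q5, q6, q7}.
Read 'a': {q1, q3, q4, q5, q6, q7} → {q1, q2, q4, q5, q6}.
Read 'b': {q1, q2, q4, q5, q6} → {q1, q3, q4, q5, q6, q7}.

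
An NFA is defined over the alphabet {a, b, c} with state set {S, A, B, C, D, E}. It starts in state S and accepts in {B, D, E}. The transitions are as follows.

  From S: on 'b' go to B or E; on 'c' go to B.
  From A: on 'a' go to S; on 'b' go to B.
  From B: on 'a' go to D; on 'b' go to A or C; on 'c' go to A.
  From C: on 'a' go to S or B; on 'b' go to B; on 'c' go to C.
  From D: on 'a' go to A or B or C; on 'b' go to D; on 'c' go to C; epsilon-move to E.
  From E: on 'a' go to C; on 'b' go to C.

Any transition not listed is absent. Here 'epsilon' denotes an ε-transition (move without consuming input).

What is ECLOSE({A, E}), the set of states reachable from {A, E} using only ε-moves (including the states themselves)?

Begin with {A, E}.
No ε-moves leave this set, so the closure equals the set itself.

{A, E}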